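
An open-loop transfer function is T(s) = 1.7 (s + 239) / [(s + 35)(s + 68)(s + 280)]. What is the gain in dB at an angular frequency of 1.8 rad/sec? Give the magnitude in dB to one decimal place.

-64.3 dB

|j1.8 + 239| = √(1.8² + 239²) = 239
|j1.8 + 35| = √(1.8² + 35²) = 35.05
|j1.8 + 68| = √(1.8² + 68²) = 68.02
|j1.8 + 280| = √(1.8² + 280²) = 280
|T(j1.8)| = 1.7 × 239 / (35.05 × 68.02 × 280) = 0.00060868
20 log₁₀(0.00060868) = -64.31 dB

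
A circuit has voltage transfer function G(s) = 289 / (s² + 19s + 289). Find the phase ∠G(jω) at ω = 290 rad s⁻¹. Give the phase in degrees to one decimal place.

∠[(j290)² + 19(j290) + 289] = ∠[-83811 + j5510] = 176.24°
∠G(j290) = −176.24° = -176.24°

-176.2 deg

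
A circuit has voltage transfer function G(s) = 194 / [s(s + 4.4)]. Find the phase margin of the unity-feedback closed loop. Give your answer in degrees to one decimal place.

Gain crossover: |G(jω)| = 1 at ω ≈ 13.6 rad/s.
∠G(j13.6) = −90° − arctan(13.6/4.4) ≈ -162.05°
PM = 180° + (-162.05°) = 17.95°

17.9°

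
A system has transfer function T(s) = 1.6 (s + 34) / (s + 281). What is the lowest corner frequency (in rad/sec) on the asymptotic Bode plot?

Break frequencies occur at each pole and zero magnitude: 34 rad/sec, 281 rad/sec.
The lowest is 34 rad/sec.

34 rad/sec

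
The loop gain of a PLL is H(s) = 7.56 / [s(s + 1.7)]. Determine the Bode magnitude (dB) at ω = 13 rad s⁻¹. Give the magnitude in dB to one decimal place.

|j13 + 1.7| = √(13² + 1.7²) = 13.11
|j13| = 13
|H(j13)| = 7.56 / (13.11 × 13) = 0.044356
20 log₁₀(0.044356) = -27.06 dB

-27.1 dB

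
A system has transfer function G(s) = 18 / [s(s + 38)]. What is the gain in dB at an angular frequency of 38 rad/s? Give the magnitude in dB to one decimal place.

-41.1 dB

|j38 + 38| = √(38² + 38²) = 53.74
|j38| = 38
|G(j38)| = 18 / (53.74 × 38) = 0.0088144
20 log₁₀(0.0088144) = -41.10 dB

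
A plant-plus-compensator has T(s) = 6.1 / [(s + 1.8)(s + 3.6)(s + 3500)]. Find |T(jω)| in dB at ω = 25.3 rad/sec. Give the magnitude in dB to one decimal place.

|j25.3 + 1.8| = √(25.3² + 1.8²) = 25.36
|j25.3 + 3.6| = √(25.3² + 3.6²) = 25.55
|j25.3 + 3500| = √(25.3² + 3500²) = 3500
|T(j25.3)| = 6.1 / (25.36 × 25.55 × 3500) = 2.6888e-06
20 log₁₀(2.6888e-06) = -111.41 dB

-111.4 dB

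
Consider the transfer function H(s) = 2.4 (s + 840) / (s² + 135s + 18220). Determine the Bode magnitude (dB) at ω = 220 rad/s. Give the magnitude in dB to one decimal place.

-26.2 dB

|j220 + 840| = √(220² + 840²) = 868.3
|(j220)² + 135(j220) + 18220| = |-30180 + j29700| = 4.234e+04
|H(j220)| = 2.4 × 868.3 / 4.234e+04 = 0.049217
20 log₁₀(0.049217) = -26.16 dB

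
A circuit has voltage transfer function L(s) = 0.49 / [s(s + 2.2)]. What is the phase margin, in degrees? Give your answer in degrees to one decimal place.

Gain crossover: |L(jω)| = 1 at ω ≈ 0.222 rad/sec.
∠L(j0.222) = −90° − arctan(0.222/2.2) ≈ -95.75°
PM = 180° + (-95.75°) = 84.25°

84.2°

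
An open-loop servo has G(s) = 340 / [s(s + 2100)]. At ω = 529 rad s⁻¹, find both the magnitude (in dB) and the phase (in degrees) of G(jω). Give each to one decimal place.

|j529 + 2100| = √(529² + 2100²) = 2166
|j529| = 529
|G(j529)| = 340 / (2166 × 529) = 0.00029679
20 log₁₀(0.00029679) = -70.55 dB
∠(j529 + 2100) = arctan(529/2100) = 14.14°
∠(j529) = 90.00°
∠G(j529) = − (14.14° + 90.00°) = -104.14°

|G| = -70.6 dB, ∠G = -104.1 deg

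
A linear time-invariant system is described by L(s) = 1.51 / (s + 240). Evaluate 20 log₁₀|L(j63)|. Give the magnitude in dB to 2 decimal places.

|j63 + 240| = √(63² + 240²) = 248.1
|L(j63)| = 1.51 / 248.1 = 0.0060855
20 log₁₀(0.0060855) = -44.314 dB

-44.31 dB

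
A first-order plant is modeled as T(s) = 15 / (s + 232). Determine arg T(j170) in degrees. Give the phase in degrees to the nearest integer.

∠(j170 + 232) = arctan(170/232) = 36.23°
∠T(j170) = −36.23° = -36.23°

-36 deg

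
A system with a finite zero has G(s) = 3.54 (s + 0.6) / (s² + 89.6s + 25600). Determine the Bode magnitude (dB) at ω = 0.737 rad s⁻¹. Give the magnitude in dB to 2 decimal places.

-77.63 dB

|j0.737 + 0.6| = √(0.737² + 0.6²) = 0.9504
|(j0.737)² + 89.6(j0.737) + 25600| = |25599 + j66.035| = 2.56e+04
|G(j0.737)| = 3.54 × 0.9504 / 2.56e+04 = 0.00013142
20 log₁₀(0.00013142) = -77.627 dB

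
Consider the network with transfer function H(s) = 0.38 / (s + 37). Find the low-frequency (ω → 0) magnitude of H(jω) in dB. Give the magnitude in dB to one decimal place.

-39.8 dB

H(0) = 0.38 / 37 = 0.01027
20 log₁₀(0.01027) = -39.77 dB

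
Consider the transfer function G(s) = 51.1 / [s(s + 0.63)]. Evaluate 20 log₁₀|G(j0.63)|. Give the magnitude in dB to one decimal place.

39.2 dB

|j0.63 + 0.63| = √(0.63² + 0.63²) = 0.891
|j0.63| = 0.63
|G(j0.63)| = 51.1 / (0.891 × 0.63) = 91.038
20 log₁₀(91.038) = 39.18 dB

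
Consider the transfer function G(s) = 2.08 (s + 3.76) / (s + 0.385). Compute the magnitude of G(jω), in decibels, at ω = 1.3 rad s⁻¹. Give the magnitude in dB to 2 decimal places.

15.71 dB

|j1.3 + 3.76| = √(1.3² + 3.76²) = 3.978
|j1.3 + 0.385| = √(1.3² + 0.385²) = 1.356
|G(j1.3)| = 2.08 × 3.978 / 1.356 = 6.1034
20 log₁₀(6.1034) = 15.711 dB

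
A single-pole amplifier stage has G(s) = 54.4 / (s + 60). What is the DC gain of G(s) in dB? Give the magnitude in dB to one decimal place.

-0.9 dB

G(0) = 54.4 / 60 = 0.90667
20 log₁₀(0.90667) = -0.85 dB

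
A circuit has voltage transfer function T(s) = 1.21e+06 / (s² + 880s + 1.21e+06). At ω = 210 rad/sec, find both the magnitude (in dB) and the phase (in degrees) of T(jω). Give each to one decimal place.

|T| = 0.2 dB, ∠T = -9.0°

|(j210)² + 880(j210) + 1.21e+06| = |1.1659e+06 + j1.848e+05| = 1.18e+06
|T(j210)| = 1.21e+06 / 1.18e+06 = 1.025
20 log₁₀(1.025) = 0.21 dB
∠[(j210)² + 880(j210) + 1.21e+06] = ∠[1.1659e+06 + j1.848e+05] = 9.01°
∠T(j210) = −9.01° = -9.01°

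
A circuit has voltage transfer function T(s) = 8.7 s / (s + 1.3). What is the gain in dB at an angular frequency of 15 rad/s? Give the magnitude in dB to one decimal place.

18.8 dB

|j15| = 15
|j15 + 1.3| = √(15² + 1.3²) = 15.06
|T(j15)| = 8.7 × 15 / 15.06 = 8.6675
20 log₁₀(8.6675) = 18.76 dB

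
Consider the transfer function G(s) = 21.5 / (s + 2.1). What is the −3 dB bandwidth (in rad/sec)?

2.1 rad/sec

For a single-pole low-pass, the −3 dB point is at the pole: ω = 2.1 rad/sec.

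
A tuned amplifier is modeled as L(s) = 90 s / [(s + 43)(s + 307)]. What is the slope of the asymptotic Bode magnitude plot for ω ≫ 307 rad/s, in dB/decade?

-20 dB/decade

With 1 zero and 2 poles, the high-frequency asymptotic slope is 20 × (1 − 2) = -20 dB/decade.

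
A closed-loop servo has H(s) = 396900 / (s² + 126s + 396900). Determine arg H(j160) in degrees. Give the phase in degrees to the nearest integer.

-3°

∠[(j160)² + 126(j160) + 396900] = ∠[3.713e+05 + j20160] = 3.11°
∠H(j160) = −3.11° = -3.11°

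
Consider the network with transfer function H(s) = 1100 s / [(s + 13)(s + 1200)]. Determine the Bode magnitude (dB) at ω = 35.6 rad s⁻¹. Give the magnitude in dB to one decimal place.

-1.3 dB

|j35.6| = 35.6
|j35.6 + 13| = √(35.6² + 13²) = 37.9
|j35.6 + 1200| = √(35.6² + 1200²) = 1201
|H(j35.6)| = 1100 × 35.6 / (37.9 × 1201) = 0.86067
20 log₁₀(0.86067) = -1.30 dB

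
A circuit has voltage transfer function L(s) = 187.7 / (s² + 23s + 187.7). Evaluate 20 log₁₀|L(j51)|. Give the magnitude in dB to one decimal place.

|(j51)² + 23(j51) + 187.7| = |-2413.3 + j1173| = 2683
|L(j51)| = 187.7 / 2683 = 0.069952
20 log₁₀(0.069952) = -23.10 dB

-23.1 dB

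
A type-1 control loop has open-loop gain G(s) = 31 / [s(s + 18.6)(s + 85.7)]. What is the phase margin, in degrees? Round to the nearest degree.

Gain crossover: |G(jω)| = 1 at ω ≈ 0.0194 rad/s.
∠G(j0.0194) = −90° − arctan(0.0194/18.6) − arctan(0.0194/85.7) ≈ -90.07°
PM = 180° + (-90.07°) = 89.93°

90°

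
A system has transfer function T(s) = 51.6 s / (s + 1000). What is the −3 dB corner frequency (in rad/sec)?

1000 rad/sec

For a single-pole high-pass, the −3 dB point is at the pole: ω = 1000 rad/sec.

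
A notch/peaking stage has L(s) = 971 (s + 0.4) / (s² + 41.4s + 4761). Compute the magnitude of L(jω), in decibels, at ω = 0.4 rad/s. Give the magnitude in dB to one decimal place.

|j0.4 + 0.4| = √(0.4² + 0.4²) = 0.5657
|(j0.4)² + 41.4(j0.4) + 4761| = |4760.8 + j16.56| = 4761
|L(j0.4)| = 971 × 0.5657 / 4761 = 0.11537
20 log₁₀(0.11537) = -18.76 dB

-18.8 dB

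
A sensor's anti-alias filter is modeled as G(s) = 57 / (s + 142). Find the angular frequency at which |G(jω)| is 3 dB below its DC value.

For a single-pole low-pass, the −3 dB point is at the pole: ω = 142 rad/s.

142 rad/s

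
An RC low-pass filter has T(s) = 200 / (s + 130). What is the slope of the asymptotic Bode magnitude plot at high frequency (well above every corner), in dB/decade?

With 0 zeros and 1 pole, the high-frequency asymptotic slope is 20 × (0 − 1) = -20 dB/decade.

-20 dB/decade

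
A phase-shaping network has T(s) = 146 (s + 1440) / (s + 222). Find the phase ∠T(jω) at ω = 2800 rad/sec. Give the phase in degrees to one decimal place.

-22.7°

∠(j2800 + 1440) = arctan(2800/1440) = 62.78°
∠(j2800 + 222) = arctan(2800/222) = 85.47°
∠T(j2800) = 62.78° − 85.47° = -22.68°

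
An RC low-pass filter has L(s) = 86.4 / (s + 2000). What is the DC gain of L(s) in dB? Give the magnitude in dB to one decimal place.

-27.3 dB

L(0) = 86.4 / 2000 = 0.0432
20 log₁₀(0.0432) = -27.29 dB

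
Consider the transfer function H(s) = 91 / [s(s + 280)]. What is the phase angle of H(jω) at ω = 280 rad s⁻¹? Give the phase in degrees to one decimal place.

∠(j280 + 280) = arctan(280/280) = 45.00°
∠(j280) = 90.00°
∠H(j280) = − (45.00° + 90.00°) = -135.00°

-135.0°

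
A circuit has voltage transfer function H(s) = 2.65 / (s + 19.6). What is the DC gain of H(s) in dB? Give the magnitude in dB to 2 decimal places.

-17.38 dB

H(0) = 2.65 / 19.6 = 0.1352
20 log₁₀(0.1352) = -17.380 dB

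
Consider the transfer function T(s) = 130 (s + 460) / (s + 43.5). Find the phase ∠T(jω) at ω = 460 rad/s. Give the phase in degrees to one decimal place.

∠(j460 + 460) = arctan(460/460) = 45.00°
∠(j460 + 43.5) = arctan(460/43.5) = 84.60°
∠T(j460) = 45.00° − 84.60° = -39.60°

-39.6°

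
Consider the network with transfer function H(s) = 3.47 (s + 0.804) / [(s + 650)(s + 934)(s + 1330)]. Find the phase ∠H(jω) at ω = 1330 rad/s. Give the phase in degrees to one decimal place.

∠(j1330 + 0.804) = arctan(1330/0.804) = 89.97°
∠(j1330 + 650) = arctan(1330/650) = 63.95°
∠(j1330 + 934) = arctan(1330/934) = 54.92°
∠(j1330 + 1330) = arctan(1330/1330) = 45.00°
∠H(j1330) = 89.97° − (63.95° + 54.92° + 45.00°) = -73.91°

-73.9 deg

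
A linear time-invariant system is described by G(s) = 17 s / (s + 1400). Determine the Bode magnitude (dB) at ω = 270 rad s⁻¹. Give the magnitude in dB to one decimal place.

|j270| = 270
|j270 + 1400| = √(270² + 1400²) = 1426
|G(j270)| = 17 × 270 / 1426 = 3.2192
20 log₁₀(3.2192) = 10.16 dB

10.2 dB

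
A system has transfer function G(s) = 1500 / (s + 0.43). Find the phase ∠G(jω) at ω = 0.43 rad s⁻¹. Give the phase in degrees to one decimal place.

-45.0°

∠(j0.43 + 0.43) = arctan(0.43/0.43) = 45.00°
∠G(j0.43) = −45.00° = -45.00°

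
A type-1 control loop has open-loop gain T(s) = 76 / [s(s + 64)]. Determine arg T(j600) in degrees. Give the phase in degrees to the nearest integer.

-174°

∠(j600 + 64) = arctan(600/64) = 83.91°
∠(j600) = 90.00°
∠T(j600) = − (83.91° + 90.00°) = -173.91°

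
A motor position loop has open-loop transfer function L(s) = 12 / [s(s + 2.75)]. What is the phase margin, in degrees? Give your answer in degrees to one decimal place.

42.8°

Gain crossover: |L(jω)| = 1 at ω ≈ 2.97 rad/s.
∠L(j2.97) = −90° − arctan(2.97/2.75) ≈ -137.17°
PM = 180° + (-137.17°) = 42.83°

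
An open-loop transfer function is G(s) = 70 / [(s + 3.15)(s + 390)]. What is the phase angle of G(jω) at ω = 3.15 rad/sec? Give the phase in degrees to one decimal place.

∠(j3.15 + 3.15) = arctan(3.15/3.15) = 45.00°
∠(j3.15 + 390) = arctan(3.15/390) = 0.46°
∠G(j3.15) = − (45.00° + 0.46°) = -45.46°

-45.5°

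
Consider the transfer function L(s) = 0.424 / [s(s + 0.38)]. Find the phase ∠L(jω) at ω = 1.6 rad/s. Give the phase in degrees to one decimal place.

-166.6°

∠(j1.6 + 0.38) = arctan(1.6/0.38) = 76.64°
∠(j1.6) = 90.00°
∠L(j1.6) = − (76.64° + 90.00°) = -166.64°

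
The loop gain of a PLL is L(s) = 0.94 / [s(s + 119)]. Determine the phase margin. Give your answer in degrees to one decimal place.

90.0°

Gain crossover: |L(jω)| = 1 at ω ≈ 0.0079 rad s⁻¹.
∠L(j0.0079) = −90° − arctan(0.0079/119) ≈ -90.00°
PM = 180° + (-90.00°) = 90.00°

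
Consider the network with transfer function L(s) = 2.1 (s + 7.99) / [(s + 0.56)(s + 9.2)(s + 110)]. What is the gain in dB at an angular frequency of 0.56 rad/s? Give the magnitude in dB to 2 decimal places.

|j0.56 + 7.99| = √(0.56² + 7.99²) = 8.01
|j0.56 + 0.56| = √(0.56² + 0.56²) = 0.792
|j0.56 + 9.2| = √(0.56² + 9.2²) = 9.217
|j0.56 + 110| = √(0.56² + 110²) = 110
|L(j0.56)| = 2.1 × 8.01 / (0.792 × 9.217 × 110) = 0.020948
20 log₁₀(0.020948) = -33.577 dB

-33.58 dB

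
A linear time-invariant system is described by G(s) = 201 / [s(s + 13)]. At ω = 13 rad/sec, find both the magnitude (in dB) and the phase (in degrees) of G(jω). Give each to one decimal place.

|j13 + 13| = √(13² + 13²) = 18.38
|j13| = 13
|G(j13)| = 201 / (18.38 × 13) = 0.841
20 log₁₀(0.841) = -1.50 dB
∠(j13 + 13) = arctan(13/13) = 45.00°
∠(j13) = 90.00°
∠G(j13) = − (45.00° + 90.00°) = -135.00°

|G| = -1.5 dB, ∠G = -135.0°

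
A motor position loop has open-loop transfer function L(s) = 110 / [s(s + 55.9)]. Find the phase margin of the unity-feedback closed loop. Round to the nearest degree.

88 deg

Gain crossover: |L(jω)| = 1 at ω ≈ 1.97 rad/sec.
∠L(j1.97) = −90° − arctan(1.97/55.9) ≈ -92.01°
PM = 180° + (-92.01°) = 87.99°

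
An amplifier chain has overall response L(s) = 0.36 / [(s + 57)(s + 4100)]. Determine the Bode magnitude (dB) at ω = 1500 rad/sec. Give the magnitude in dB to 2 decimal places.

-145.20 dB

|j1500 + 57| = √(1500² + 57²) = 1501
|j1500 + 4100| = √(1500² + 4100²) = 4366
|L(j1500)| = 0.36 / (1501 × 4366) = 5.4933e-08
20 log₁₀(5.4933e-08) = -145.203 dB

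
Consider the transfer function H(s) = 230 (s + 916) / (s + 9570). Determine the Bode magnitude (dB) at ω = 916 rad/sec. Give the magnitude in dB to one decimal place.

|j916 + 916| = √(916² + 916²) = 1295
|j916 + 9570| = √(916² + 9570²) = 9614
|H(j916)| = 230 × 1295 / 9614 = 30.992
20 log₁₀(30.992) = 29.82 dB

29.8 dB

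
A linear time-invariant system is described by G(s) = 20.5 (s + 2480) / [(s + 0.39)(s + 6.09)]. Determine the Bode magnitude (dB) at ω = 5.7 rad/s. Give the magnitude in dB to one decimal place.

|j5.7 + 2480| = √(5.7² + 2480²) = 2480
|j5.7 + 0.39| = √(5.7² + 0.39²) = 5.713
|j5.7 + 6.09| = √(5.7² + 6.09²) = 8.341
|G(j5.7)| = 20.5 × 2480 / (5.713 × 8.341) = 1066.8
20 log₁₀(1066.8) = 60.56 dB

60.6 dB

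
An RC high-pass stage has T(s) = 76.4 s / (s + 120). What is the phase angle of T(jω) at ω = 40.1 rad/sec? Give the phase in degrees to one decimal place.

71.5 deg

∠(j40.1) = 90.00°
∠(j40.1 + 120) = arctan(40.1/120) = 18.48°
∠T(j40.1) = 90.00° − 18.48° = 71.52°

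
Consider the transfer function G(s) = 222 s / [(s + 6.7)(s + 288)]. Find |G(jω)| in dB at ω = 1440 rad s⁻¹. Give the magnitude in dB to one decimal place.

-16.4 dB

|j1440| = 1440
|j1440 + 6.7| = √(1440² + 6.7²) = 1440
|j1440 + 288| = √(1440² + 288²) = 1469
|G(j1440)| = 222 × 1440 / (1440 × 1469) = 0.15117
20 log₁₀(0.15117) = -16.41 dB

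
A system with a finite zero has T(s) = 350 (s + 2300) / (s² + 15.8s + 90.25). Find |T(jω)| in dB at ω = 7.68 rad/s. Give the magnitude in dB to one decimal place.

76.2 dB

|j7.68 + 2300| = √(7.68² + 2300²) = 2300
|(j7.68)² + 15.8(j7.68) + 90.25| = |31.268 + j121.34| = 125.3
|T(j7.68)| = 350 × 2300 / 125.3 = 6424.2
20 log₁₀(6424.2) = 76.16 dB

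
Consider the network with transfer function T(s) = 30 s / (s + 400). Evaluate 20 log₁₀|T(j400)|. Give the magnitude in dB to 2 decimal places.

26.53 dB

|j400| = 400
|j400 + 400| = √(400² + 400²) = 565.7
|T(j400)| = 30 × 400 / 565.7 = 21.213
20 log₁₀(21.213) = 26.532 dB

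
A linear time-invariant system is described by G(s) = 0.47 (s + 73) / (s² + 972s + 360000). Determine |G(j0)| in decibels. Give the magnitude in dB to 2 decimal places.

-80.42 dB

G(0) = 0.47 × 73 / 360000 = 9.5306e-05
20 log₁₀(9.5306e-05) = -80.418 dB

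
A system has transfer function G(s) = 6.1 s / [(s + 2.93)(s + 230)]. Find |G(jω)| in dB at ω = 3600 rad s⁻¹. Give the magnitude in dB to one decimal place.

|j3600| = 3600
|j3600 + 2.93| = √(3600² + 2.93²) = 3600
|j3600 + 230| = √(3600² + 230²) = 3607
|G(j3600)| = 6.1 × 3600 / (3600 × 3607) = 0.001691
20 log₁₀(0.001691) = -55.44 dB

-55.4 dB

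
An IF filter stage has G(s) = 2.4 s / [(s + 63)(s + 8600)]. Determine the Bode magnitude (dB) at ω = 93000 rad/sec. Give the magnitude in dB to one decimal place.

-91.8 dB

|j93000| = 9.3e+04
|j93000 + 63| = √(93000² + 63²) = 9.3e+04
|j93000 + 8600| = √(93000² + 8600²) = 9.34e+04
|G(j93000)| = 2.4 × 9.3e+04 / (9.3e+04 × 9.34e+04) = 2.5697e-05
20 log₁₀(2.5697e-05) = -91.80 dB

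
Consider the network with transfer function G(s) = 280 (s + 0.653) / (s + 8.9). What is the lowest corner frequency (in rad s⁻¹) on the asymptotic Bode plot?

0.653 rad s⁻¹

Break frequencies occur at each pole and zero magnitude: 0.653 rad s⁻¹, 8.9 rad s⁻¹.
The lowest is 0.653 rad s⁻¹.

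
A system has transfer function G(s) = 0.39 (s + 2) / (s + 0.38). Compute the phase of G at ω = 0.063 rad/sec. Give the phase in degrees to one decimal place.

-7.6°

∠(j0.063 + 2) = arctan(0.063/2) = 1.80°
∠(j0.063 + 0.38) = arctan(0.063/0.38) = 9.41°
∠G(j0.063) = 1.80° − 9.41° = -7.61°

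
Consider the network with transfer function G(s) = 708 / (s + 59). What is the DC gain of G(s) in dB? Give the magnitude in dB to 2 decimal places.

21.58 dB

G(0) = 708 / 59 = 12
20 log₁₀(12) = 21.584 dB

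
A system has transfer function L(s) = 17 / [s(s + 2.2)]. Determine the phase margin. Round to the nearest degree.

30°

Gain crossover: |L(jω)| = 1 at ω ≈ 3.84 rad/s.
∠L(j3.84) = −90° − arctan(3.84/2.2) ≈ -150.20°
PM = 180° + (-150.20°) = 29.80°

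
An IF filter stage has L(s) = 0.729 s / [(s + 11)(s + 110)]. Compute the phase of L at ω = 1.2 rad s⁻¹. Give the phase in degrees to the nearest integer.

83 deg

∠(j1.2) = 90.00°
∠(j1.2 + 11) = arctan(1.2/11) = 6.23°
∠(j1.2 + 110) = arctan(1.2/110) = 0.63°
∠L(j1.2) = 90.00° − (6.23° + 0.63°) = 83.15°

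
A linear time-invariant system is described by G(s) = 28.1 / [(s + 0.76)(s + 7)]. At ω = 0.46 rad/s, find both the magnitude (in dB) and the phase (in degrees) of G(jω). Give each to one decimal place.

|j0.46 + 0.76| = √(0.46² + 0.76²) = 0.8884
|j0.46 + 7| = √(0.46² + 7²) = 7.015
|G(j0.46)| = 28.1 / (0.8884 × 7.015) = 4.509
20 log₁₀(4.509) = 13.08 dB
∠(j0.46 + 0.76) = arctan(0.46/0.76) = 31.18°
∠(j0.46 + 7) = arctan(0.46/7) = 3.76°
∠G(j0.46) = − (31.18° + 3.76°) = -34.94°

|G| = 13.1 dB, ∠G = -34.9°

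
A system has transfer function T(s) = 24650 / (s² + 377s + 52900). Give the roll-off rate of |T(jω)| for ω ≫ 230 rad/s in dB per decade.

With 0 zeros and 2 poles, the high-frequency asymptotic slope is 20 × (0 − 2) = -40 dB/decade.

-40 dB/decade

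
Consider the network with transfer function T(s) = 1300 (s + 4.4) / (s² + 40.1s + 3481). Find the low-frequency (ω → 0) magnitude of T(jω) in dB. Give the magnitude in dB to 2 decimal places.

T(0) = 1300 × 4.4 / 3481 = 1.6432
20 log₁₀(1.6432) = 4.314 dB

4.31 dB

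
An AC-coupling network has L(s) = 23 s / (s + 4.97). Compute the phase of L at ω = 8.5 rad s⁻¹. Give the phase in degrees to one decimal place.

30.3°

∠(j8.5) = 90.00°
∠(j8.5 + 4.97) = arctan(8.5/4.97) = 59.68°
∠L(j8.5) = 90.00° − 59.68° = 30.32°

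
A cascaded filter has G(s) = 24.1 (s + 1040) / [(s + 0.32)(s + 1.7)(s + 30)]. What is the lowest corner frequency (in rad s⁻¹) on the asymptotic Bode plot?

0.32 rad s⁻¹

Break frequencies occur at each pole and zero magnitude: 0.32 rad s⁻¹, 1.7 rad s⁻¹, 30 rad s⁻¹, 1040 rad s⁻¹.
The lowest is 0.32 rad s⁻¹.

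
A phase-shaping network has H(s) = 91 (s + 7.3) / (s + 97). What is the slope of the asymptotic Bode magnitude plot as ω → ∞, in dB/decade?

With 1 zero and 1 pole, the high-frequency asymptotic slope is 20 × (1 − 1) = 0 dB/decade.

0 dB/decade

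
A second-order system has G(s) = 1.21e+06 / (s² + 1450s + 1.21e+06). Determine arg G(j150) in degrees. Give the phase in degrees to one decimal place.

∠[(j150)² + 1450(j150) + 1.21e+06] = ∠[1.1875e+06 + j2.175e+05] = 10.38°
∠G(j150) = −10.38° = -10.38°

-10.4°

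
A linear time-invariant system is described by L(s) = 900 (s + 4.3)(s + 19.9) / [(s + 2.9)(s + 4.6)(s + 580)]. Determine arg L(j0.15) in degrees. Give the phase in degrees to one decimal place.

-2.4°

∠(j0.15 + 4.3) = arctan(0.15/4.3) = 2.00°
∠(j0.15 + 19.9) = arctan(0.15/19.9) = 0.43°
∠(j0.15 + 2.9) = arctan(0.15/2.9) = 2.96°
∠(j0.15 + 4.6) = arctan(0.15/4.6) = 1.87°
∠(j0.15 + 580) = arctan(0.15/580) = 0.01°
∠L(j0.15) = 2.00° + 0.43° − (2.96° + 1.87° + 0.01°) = -2.41°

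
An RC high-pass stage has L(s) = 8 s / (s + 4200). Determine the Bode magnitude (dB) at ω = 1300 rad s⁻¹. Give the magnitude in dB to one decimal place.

|j1300| = 1300
|j1300 + 4200| = √(1300² + 4200²) = 4397
|L(j1300)| = 8 × 1300 / 4397 = 2.3655
20 log₁₀(2.3655) = 7.48 dB

7.5 dB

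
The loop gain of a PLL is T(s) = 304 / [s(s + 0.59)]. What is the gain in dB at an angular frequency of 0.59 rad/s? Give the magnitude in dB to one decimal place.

|j0.59 + 0.59| = √(0.59² + 0.59²) = 0.8344
|j0.59| = 0.59
|T(j0.59)| = 304 / (0.8344 × 0.59) = 617.53
20 log₁₀(617.53) = 55.81 dB

55.8 dB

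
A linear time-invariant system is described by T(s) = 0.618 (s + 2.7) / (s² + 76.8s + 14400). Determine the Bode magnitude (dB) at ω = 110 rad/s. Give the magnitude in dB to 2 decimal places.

-42.20 dB

|j110 + 2.7| = √(110² + 2.7²) = 110
|(j110)² + 76.8(j110) + 14400| = |2300 + j8448| = 8755
|T(j110)| = 0.618 × 110 / 8755 = 0.0077666
20 log₁₀(0.0077666) = -42.195 dB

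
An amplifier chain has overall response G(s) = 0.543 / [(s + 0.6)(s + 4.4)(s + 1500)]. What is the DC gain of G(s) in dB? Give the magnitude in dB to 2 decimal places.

G(0) = 0.543 / (0.6 × 4.4 × 1500) = 0.00013712
20 log₁₀(0.00013712) = -77.258 dB

-77.26 dB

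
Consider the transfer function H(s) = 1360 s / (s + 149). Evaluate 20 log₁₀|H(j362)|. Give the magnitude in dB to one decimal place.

62.0 dB

|j362| = 362
|j362 + 149| = √(362² + 149²) = 391.5
|H(j362)| = 1360 × 362 / 391.5 = 1257.6
20 log₁₀(1257.6) = 61.99 dB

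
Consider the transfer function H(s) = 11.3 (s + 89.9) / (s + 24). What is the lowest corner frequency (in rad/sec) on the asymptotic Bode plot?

24 rad/sec

Break frequencies occur at each pole and zero magnitude: 24 rad/sec, 89.9 rad/sec.
The lowest is 24 rad/sec.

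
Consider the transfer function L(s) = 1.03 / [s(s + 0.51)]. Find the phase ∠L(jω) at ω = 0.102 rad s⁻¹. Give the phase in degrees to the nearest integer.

∠(j0.102 + 0.51) = arctan(0.102/0.51) = 11.31°
∠(j0.102) = 90.00°
∠L(j0.102) = − (11.31° + 90.00°) = -101.31°

-101°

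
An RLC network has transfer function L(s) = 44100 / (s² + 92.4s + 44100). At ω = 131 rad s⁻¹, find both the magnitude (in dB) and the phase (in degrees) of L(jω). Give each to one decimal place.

|(j131)² + 92.4(j131) + 44100| = |26939 + j12104| = 2.953e+04
|L(j131)| = 44100 / 2.953e+04 = 1.4932
20 log₁₀(1.4932) = 3.48 dB
∠[(j131)² + 92.4(j131) + 44100] = ∠[26939 + j12104] = 24.20°
∠L(j131) = −24.20° = -24.20°

|L| = 3.5 dB, ∠L = -24.2°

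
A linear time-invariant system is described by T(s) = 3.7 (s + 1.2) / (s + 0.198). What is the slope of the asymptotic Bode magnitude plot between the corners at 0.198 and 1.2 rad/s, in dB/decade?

-20 dB/decade

In this band the factors already past their corner are: pole at 0.198; net slope = -20 dB/decade.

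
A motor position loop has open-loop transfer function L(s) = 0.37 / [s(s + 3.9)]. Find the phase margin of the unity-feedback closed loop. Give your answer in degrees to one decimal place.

88.6°

Gain crossover: |L(jω)| = 1 at ω ≈ 0.0948 rad s⁻¹.
∠L(j0.0948) = −90° − arctan(0.0948/3.9) ≈ -91.39°
PM = 180° + (-91.39°) = 88.61°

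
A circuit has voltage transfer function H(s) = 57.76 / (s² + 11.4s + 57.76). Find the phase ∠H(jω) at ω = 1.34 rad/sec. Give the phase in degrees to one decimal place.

-15.3°

∠[(j1.34)² + 11.4(j1.34) + 57.76] = ∠[55.964 + j15.276] = 15.27°
∠H(j1.34) = −15.27° = -15.27°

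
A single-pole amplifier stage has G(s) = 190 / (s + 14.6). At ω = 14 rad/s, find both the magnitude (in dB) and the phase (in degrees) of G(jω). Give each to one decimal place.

|j14 + 14.6| = √(14² + 14.6²) = 20.23
|G(j14)| = 190 / 20.23 = 9.3931
20 log₁₀(9.3931) = 19.46 dB
∠(j14 + 14.6) = arctan(14/14.6) = 43.80°
∠G(j14) = −43.80° = -43.80°

|G| = 19.5 dB, ∠G = -43.8 deg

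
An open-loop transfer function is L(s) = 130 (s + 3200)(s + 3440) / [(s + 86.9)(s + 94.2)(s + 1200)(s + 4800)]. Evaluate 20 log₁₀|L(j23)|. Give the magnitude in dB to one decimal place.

-30.9 dB

|j23 + 3200| = √(23² + 3200²) = 3200
|j23 + 3440| = √(23² + 3440²) = 3440
|j23 + 86.9| = √(23² + 86.9²) = 89.89
|j23 + 94.2| = √(23² + 94.2²) = 96.97
|j23 + 1200| = √(23² + 1200²) = 1200
|j23 + 4800| = √(23² + 4800²) = 4800
|L(j23)| = 130 × 3200 × 3440 / (89.89 × 96.97 × 1200 × 4800) = 0.028498
20 log₁₀(0.028498) = -30.90 dB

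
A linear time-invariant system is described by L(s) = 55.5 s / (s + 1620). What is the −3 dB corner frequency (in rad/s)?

For a single-pole high-pass, the −3 dB point is at the pole: ω = 1620 rad/s.

1620 rad/s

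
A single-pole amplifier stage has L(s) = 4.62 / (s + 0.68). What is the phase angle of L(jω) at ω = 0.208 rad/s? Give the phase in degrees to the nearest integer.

∠(j0.208 + 0.68) = arctan(0.208/0.68) = 17.01°
∠L(j0.208) = −17.01° = -17.01°

-17°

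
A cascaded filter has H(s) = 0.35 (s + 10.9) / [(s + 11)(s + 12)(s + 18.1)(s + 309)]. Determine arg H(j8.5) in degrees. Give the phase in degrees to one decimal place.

∠(j8.5 + 10.9) = arctan(8.5/10.9) = 37.95°
∠(j8.5 + 11) = arctan(8.5/11) = 37.69°
∠(j8.5 + 12) = arctan(8.5/12) = 35.31°
∠(j8.5 + 18.1) = arctan(8.5/18.1) = 25.16°
∠(j8.5 + 309) = arctan(8.5/309) = 1.58°
∠H(j8.5) = 37.95° − (37.69° + 35.31° + 25.16° + 1.58°) = -61.79°

-61.8°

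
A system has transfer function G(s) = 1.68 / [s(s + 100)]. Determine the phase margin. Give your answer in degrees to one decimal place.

90.0°

Gain crossover: |G(jω)| = 1 at ω ≈ 0.0168 rad/sec.
∠G(j0.0168) = −90° − arctan(0.0168/100) ≈ -90.01°
PM = 180° + (-90.01°) = 89.99°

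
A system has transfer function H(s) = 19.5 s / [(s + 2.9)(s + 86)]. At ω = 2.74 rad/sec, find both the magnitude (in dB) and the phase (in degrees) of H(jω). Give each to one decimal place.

|H| = -16.2 dB, ∠H = 44.8°

|j2.74| = 2.74
|j2.74 + 2.9| = √(2.74² + 2.9²) = 3.99
|j2.74 + 86| = √(2.74² + 86²) = 86.04
|H(j2.74)| = 19.5 × 2.74 / (3.99 × 86.04) = 0.15564
20 log₁₀(0.15564) = -16.16 dB
∠(j2.74) = 90.00°
∠(j2.74 + 2.9) = arctan(2.74/2.9) = 43.38°
∠(j2.74 + 86) = arctan(2.74/86) = 1.82°
∠H(j2.74) = 90.00° − (43.38° + 1.82°) = 44.80°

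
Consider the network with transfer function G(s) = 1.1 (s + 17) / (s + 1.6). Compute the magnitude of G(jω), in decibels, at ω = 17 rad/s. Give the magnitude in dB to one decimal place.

|j17 + 17| = √(17² + 17²) = 24.04
|j17 + 1.6| = √(17² + 1.6²) = 17.08
|G(j17)| = 1.1 × 24.04 / 17.08 = 1.5488
20 log₁₀(1.5488) = 3.80 dB

3.8 dB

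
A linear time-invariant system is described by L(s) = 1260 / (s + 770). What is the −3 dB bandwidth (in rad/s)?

For a single-pole low-pass, the −3 dB point is at the pole: ω = 770 rad/s.

770 rad/s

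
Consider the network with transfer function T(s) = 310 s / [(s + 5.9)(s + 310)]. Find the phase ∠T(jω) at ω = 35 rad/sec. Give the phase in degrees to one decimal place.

3.1 deg

∠(j35) = 90.00°
∠(j35 + 5.9) = arctan(35/5.9) = 80.43°
∠(j35 + 310) = arctan(35/310) = 6.44°
∠T(j35) = 90.00° − (80.43° + 6.44°) = 3.13°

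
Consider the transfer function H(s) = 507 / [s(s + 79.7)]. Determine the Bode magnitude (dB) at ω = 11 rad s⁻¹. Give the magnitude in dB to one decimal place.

|j11 + 79.7| = √(11² + 79.7²) = 80.46
|j11| = 11
|H(j11)| = 507 / (80.46 × 11) = 0.57287
20 log₁₀(0.57287) = -4.84 dB

-4.8 dB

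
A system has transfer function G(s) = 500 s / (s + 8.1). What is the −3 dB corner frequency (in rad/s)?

8.1 rad/s

For a single-pole high-pass, the −3 dB point is at the pole: ω = 8.1 rad/s.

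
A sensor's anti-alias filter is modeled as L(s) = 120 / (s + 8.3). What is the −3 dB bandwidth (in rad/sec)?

For a single-pole low-pass, the −3 dB point is at the pole: ω = 8.3 rad/sec.

8.3 rad/sec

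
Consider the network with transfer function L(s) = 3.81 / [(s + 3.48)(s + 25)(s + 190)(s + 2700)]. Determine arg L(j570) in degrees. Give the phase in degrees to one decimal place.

-260.6°

∠(j570 + 3.48) = arctan(570/3.48) = 89.65°
∠(j570 + 25) = arctan(570/25) = 87.49°
∠(j570 + 190) = arctan(570/190) = 71.57°
∠(j570 + 2700) = arctan(570/2700) = 11.92°
∠L(j570) = − (89.65° + 87.49° + 71.57° + 11.92°) = -260.62°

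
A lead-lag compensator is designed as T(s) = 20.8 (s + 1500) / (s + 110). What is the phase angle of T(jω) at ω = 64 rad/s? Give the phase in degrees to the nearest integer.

∠(j64 + 1500) = arctan(64/1500) = 2.44°
∠(j64 + 110) = arctan(64/110) = 30.19°
∠T(j64) = 2.44° − 30.19° = -27.75°

-28°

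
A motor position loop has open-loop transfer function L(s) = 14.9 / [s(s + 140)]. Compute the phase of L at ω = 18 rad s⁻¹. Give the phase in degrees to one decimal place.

∠(j18 + 140) = arctan(18/140) = 7.33°
∠(j18) = 90.00°
∠L(j18) = − (7.33° + 90.00°) = -97.33°

-97.3°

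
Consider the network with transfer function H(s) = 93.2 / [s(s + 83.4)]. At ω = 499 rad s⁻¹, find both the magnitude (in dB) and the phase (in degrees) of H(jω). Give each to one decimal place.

|H| = -68.7 dB, ∠H = -170.5 deg

|j499 + 83.4| = √(499² + 83.4²) = 505.9
|j499| = 499
|H(j499)| = 93.2 / (505.9 × 499) = 0.00036917
20 log₁₀(0.00036917) = -68.66 dB
∠(j499 + 83.4) = arctan(499/83.4) = 80.51°
∠(j499) = 90.00°
∠H(j499) = − (80.51° + 90.00°) = -170.51°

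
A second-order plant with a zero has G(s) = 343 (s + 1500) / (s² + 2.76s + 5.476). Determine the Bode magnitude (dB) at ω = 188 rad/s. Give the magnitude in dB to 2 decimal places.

|j188 + 1500| = √(188² + 1500²) = 1512
|(j188)² + 2.76(j188) + 5.476| = |-35339 + j518.88| = 3.534e+04
|G(j188)| = 343 × 1512 / 3.534e+04 = 14.672
20 log₁₀(14.672) = 23.329 dB

23.33 dB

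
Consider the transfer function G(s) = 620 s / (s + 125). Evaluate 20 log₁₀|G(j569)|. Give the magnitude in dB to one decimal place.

55.6 dB

|j569| = 569
|j569 + 125| = √(569² + 125²) = 582.6
|G(j569)| = 620 × 569 / 582.6 = 605.56
20 log₁₀(605.56) = 55.64 dB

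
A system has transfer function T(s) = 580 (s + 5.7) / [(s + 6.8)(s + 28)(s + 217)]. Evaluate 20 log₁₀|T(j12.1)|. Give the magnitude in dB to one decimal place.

|j12.1 + 5.7| = √(12.1² + 5.7²) = 13.38
|j12.1 + 6.8| = √(12.1² + 6.8²) = 13.88
|j12.1 + 28| = √(12.1² + 28²) = 30.5
|j12.1 + 217| = √(12.1² + 217²) = 217.3
|T(j12.1)| = 580 × 13.38 / (13.88 × 30.5 × 217.3) = 0.08431
20 log₁₀(0.08431) = -21.48 dB

-21.5 dB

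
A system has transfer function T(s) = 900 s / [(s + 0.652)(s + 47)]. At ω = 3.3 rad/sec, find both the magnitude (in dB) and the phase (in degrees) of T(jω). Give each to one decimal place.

|T| = 25.5 dB, ∠T = 7.2°

|j3.3| = 3.3
|j3.3 + 0.652| = √(3.3² + 0.652²) = 3.364
|j3.3 + 47| = √(3.3² + 47²) = 47.12
|T(j3.3)| = 900 × 3.3 / (3.364 × 47.12) = 18.74
20 log₁₀(18.74) = 25.46 dB
∠(j3.3) = 90.00°
∠(j3.3 + 0.652) = arctan(3.3/0.652) = 78.82°
∠(j3.3 + 47) = arctan(3.3/47) = 4.02°
∠T(j3.3) = 90.00° − (78.82° + 4.02°) = 7.16°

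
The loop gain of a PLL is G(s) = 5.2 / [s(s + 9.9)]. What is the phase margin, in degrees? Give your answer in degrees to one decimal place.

87.0 deg

Gain crossover: |G(jω)| = 1 at ω ≈ 0.525 rad s⁻¹.
∠G(j0.525) = −90° − arctan(0.525/9.9) ≈ -93.03°
PM = 180° + (-93.03°) = 86.97°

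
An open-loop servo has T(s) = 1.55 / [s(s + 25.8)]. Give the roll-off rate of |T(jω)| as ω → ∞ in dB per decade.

-40 dB/decade

With 0 zeros and 2 poles, the high-frequency asymptotic slope is 20 × (0 − 2) = -40 dB/decade.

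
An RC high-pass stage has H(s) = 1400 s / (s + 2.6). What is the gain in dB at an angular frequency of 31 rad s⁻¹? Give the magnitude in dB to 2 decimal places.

62.89 dB

|j31| = 31
|j31 + 2.6| = √(31² + 2.6²) = 31.11
|H(j31)| = 1400 × 31 / 31.11 = 1395.1
20 log₁₀(1395.1) = 62.892 dB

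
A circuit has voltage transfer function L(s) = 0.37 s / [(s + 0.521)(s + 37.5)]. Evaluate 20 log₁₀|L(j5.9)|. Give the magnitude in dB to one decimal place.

-40.3 dB

|j5.9| = 5.9
|j5.9 + 0.521| = √(5.9² + 0.521²) = 5.923
|j5.9 + 37.5| = √(5.9² + 37.5²) = 37.96
|L(j5.9)| = 0.37 × 5.9 / (5.923 × 37.96) = 0.009709
20 log₁₀(0.009709) = -40.26 dB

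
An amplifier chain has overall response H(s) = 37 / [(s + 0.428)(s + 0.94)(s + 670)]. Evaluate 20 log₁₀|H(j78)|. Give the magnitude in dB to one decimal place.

|j78 + 0.428| = √(78² + 0.428²) = 78
|j78 + 0.94| = √(78² + 0.94²) = 78.01
|j78 + 670| = √(78² + 670²) = 674.5
|H(j78)| = 37 / (78 × 78.01 × 674.5) = 9.0152e-06
20 log₁₀(9.0152e-06) = -100.90 dB

-100.9 dB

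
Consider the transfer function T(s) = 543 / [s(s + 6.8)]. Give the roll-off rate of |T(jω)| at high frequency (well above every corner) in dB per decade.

-40 dB/decade

With 0 zeros and 2 poles, the high-frequency asymptotic slope is 20 × (0 − 2) = -40 dB/decade.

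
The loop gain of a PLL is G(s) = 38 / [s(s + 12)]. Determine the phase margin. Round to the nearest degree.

Gain crossover: |G(jω)| = 1 at ω ≈ 3.07 rad/sec.
∠G(j3.07) = −90° − arctan(3.07/12) ≈ -104.34°
PM = 180° + (-104.34°) = 75.66°

76 deg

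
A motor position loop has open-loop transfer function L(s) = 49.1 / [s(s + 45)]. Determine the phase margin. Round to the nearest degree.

89°

Gain crossover: |L(jω)| = 1 at ω ≈ 1.09 rad/sec.
∠L(j1.09) = −90° − arctan(1.09/45) ≈ -91.39°
PM = 180° + (-91.39°) = 88.61°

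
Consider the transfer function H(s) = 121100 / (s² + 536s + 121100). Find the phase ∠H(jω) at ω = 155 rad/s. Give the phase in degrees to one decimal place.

-40.6°

∠[(j155)² + 536(j155) + 121100] = ∠[97075 + j83080] = 40.56°
∠H(j155) = −40.56° = -40.56°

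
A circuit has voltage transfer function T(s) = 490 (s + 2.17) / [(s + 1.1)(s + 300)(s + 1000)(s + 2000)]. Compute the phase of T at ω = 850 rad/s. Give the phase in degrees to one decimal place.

∠(j850 + 2.17) = arctan(850/2.17) = 89.85°
∠(j850 + 1.1) = arctan(850/1.1) = 89.93°
∠(j850 + 300) = arctan(850/300) = 70.56°
∠(j850 + 1000) = arctan(850/1000) = 40.36°
∠(j850 + 2000) = arctan(850/2000) = 23.03°
∠T(j850) = 89.85° − (89.93° + 70.56° + 40.36° + 23.03°) = -134.02°

-134.0°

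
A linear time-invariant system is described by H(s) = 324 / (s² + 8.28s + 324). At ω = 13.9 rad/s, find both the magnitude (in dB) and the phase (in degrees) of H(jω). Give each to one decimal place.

|H| = 5.4 dB, ∠H = -41.3°

|(j13.9)² + 8.28(j13.9) + 324| = |130.79 + j115.09| = 174.2
|H(j13.9)| = 324 / 174.2 = 1.8597
20 log₁₀(1.8597) = 5.39 dB
∠[(j13.9)² + 8.28(j13.9) + 324] = ∠[130.79 + j115.09] = 41.35°
∠H(j13.9) = −41.35° = -41.35°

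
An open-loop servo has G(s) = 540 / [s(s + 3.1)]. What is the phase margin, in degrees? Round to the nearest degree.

Gain crossover: |G(jω)| = 1 at ω ≈ 23.1 rad/sec.
∠G(j23.1) = −90° − arctan(23.1/3.1) ≈ -172.37°
PM = 180° + (-172.37°) = 7.63°

8°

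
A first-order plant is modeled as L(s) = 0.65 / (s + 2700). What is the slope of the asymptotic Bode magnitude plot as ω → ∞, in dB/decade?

With 0 zeros and 1 pole, the high-frequency asymptotic slope is 20 × (0 − 1) = -20 dB/decade.

-20 dB/decade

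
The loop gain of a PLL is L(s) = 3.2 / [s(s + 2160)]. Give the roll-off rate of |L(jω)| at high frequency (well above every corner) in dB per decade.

With 0 zeros and 2 poles, the high-frequency asymptotic slope is 20 × (0 − 2) = -40 dB/decade.

-40 dB/decade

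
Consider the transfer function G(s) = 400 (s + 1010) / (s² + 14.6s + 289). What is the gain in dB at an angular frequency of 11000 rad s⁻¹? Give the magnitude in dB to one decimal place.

|j11000 + 1010| = √(11000² + 1010²) = 1.105e+04
|(j11000)² + 14.6(j11000) + 289| = |-1.21e+08 + j1.606e+05| = 1.21e+08
|G(j11000)| = 400 × 1.105e+04 / 1.21e+08 = 0.036517
20 log₁₀(0.036517) = -28.75 dB

-28.8 dB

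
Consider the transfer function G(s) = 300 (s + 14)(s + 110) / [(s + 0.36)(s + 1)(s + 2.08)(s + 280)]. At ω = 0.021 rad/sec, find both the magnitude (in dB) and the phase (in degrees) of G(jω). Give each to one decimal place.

|j0.021 + 14| = √(0.021² + 14²) = 14
|j0.021 + 110| = √(0.021² + 110²) = 110
|j0.021 + 0.36| = √(0.021² + 0.36²) = 0.3606
|j0.021 + 1| = √(0.021² + 1²) = 1
|j0.021 + 2.08| = √(0.021² + 2.08²) = 2.08
|j0.021 + 280| = √(0.021² + 280²) = 280
|G(j0.021)| = 300 × 14 × 110 / (0.3606 × 1 × 2.08 × 280) = 2199.2
20 log₁₀(2199.2) = 66.85 dB
∠(j0.021 + 14) = arctan(0.021/14) = 0.09°
∠(j0.021 + 110) = arctan(0.021/110) = 0.01°
∠(j0.021 + 0.36) = arctan(0.021/0.36) = 3.34°
∠(j0.021 + 1) = arctan(0.021/1) = 1.20°
∠(j0.021 + 2.08) = arctan(0.021/2.08) = 0.58°
∠(j0.021 + 280) = arctan(0.021/280) = 0.00°
∠G(j0.021) = 0.09° + 0.01° − (3.34° + 1.20° + 0.58° + 0.00°) = -5.03°

|G| = 66.8 dB, ∠G = -5.0°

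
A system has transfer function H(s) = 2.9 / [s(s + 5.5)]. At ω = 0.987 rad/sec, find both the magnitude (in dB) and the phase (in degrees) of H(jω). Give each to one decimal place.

|j0.987 + 5.5| = √(0.987² + 5.5²) = 5.588
|j0.987| = 0.987
|H(j0.987)| = 2.9 / (5.588 × 0.987) = 0.52582
20 log₁₀(0.52582) = -5.58 dB
∠(j0.987 + 5.5) = arctan(0.987/5.5) = 10.17°
∠(j0.987) = 90.00°
∠H(j0.987) = − (10.17° + 90.00°) = -100.17°

|H| = -5.6 dB, ∠H = -100.2°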